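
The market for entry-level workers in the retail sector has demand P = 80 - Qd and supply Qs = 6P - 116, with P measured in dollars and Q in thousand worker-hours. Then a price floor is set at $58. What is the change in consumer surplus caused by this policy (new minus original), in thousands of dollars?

-1110

Rearranging demand gives Qd = 80 - P. In a free market, 80 - P = 6P - 116 gives the equilibrium P* = 28, Q* = 52.
Since 58 > 28, the floor is binding.
At P = 58: Qd = 80 - 58 = 22 and Qs = 6·58 - 116 = 232.
Consumer surplus without the control is ½ · (80 - 28) · 52 = 1352.
With the floor, consumers buy 22 units at 58, so CS = ½ · (80 - 58) · 22 = 242.
Change in consumer surplus = 242 - 1352 = -1110.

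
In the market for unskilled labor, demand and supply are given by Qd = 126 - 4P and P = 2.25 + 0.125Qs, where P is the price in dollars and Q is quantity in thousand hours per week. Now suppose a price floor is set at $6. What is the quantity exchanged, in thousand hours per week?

Rearranging supply gives Qs = 8P - 18. Without the control the market clears where 126 - 4P = 8P - 18, i.e. P* = 12 and Q* = 78.
The floor of 6 is below the equilibrium price 12, so it is not binding; the market clears at P* = 12, Q* = 78.

78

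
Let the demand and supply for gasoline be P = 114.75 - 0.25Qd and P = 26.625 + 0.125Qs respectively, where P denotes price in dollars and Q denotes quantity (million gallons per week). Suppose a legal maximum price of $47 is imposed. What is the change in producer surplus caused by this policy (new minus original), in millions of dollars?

-1791

Rearranging demand gives Qd = 459 - 4P; rearranging supply gives Qs = 8P - 213. Equilibrium: 459 - 4P = 8P - 213, so 672 = 12P and P* = 56, Q* = 235.
Since 47 < 56, the ceiling is binding.
At P = 47: Qd = 459 - 4·47 = 271 and Qs = 8·47 - 213 = 163.
Producer surplus without the control is ½ · (56 - 26.625) · 235 = 3451.5625.
With the ceiling, producers sell 163 units at 47, so PS = ½ · (47 - 26.625) · 163 = 1660.5625.
Change in producer surplus = 1660.5625 - 3451.5625 = -1791.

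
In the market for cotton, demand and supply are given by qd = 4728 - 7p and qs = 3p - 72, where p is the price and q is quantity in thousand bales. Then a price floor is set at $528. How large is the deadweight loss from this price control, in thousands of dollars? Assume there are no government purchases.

In a free market, 4728 - 7p = 3p - 72 gives the equilibrium p* = 480, q* = 1368.
Since 528 > 480, the floor is binding.
At p = 528: qd = 4728 - 7·528 = 1032 and qs = 3·528 - 72 = 1512.
Quantity traded falls to 1032. At q = 1032 the demand price is (4728 - 1032)/7 = 528 and the supply price is (72 + 1032)/3 = 368.
Deadweight loss = ½ · (528 - 368) · (1368 - 1032) = ½ · 160 · 336 = 26880.

26880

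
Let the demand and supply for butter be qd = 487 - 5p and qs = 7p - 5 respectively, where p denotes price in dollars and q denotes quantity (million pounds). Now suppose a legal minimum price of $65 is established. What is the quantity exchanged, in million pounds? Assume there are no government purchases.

Setting quantity demanded equal to quantity supplied, 487 - 5p = 7p - 5, gives p* = 41 and q* = 282.
Since 65 > 41, the floor is binding.
At p = 65: qd = 487 - 5·65 = 162 and qs = 7·65 - 5 = 450.
The quantity actually transacted is the short side, demand: 162.

162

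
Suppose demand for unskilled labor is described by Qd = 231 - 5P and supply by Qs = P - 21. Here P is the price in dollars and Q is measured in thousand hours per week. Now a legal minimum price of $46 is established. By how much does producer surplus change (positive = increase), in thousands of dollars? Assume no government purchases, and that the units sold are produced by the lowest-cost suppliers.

In a free market, 231 - 5P = P - 21 gives the equilibrium P* = 42, Q* = 21.
Since 46 > 42, the floor is binding.
At P = 46: Qd = 231 - 5·46 = 1 and Qs = 46 - 21 = 25.
Producer surplus without the control is ½ · (42 - 21) · 21 = 220.5.
With the floor, 1 units are sold at 46. The supply price at Q = 1 is 22, so PS = ½ · [(46 - 21) + (46 - 22)] · 1 = 24.5.
Change in producer surplus = 24.5 - 220.5 = -196.

-196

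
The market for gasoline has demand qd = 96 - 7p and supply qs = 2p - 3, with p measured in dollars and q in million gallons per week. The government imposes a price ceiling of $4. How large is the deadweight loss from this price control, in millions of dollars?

Equilibrium: 96 - 7p = 2p - 3, so 99 = 9p and p* = 11, q* = 19.
The ceiling of 4 is below the equilibrium price 11, so it binds.
At p = 4: qd = 96 - 7·4 = 68 and qs = 2·4 - 3 = 5.
Quantity traded falls to 5. At q = 5 the demand price is (96 - 5)/7 = 13 and the supply price is (3 + 5)/2 = 4.
Deadweight loss = ½ · (13 - 4) · (19 - 5) = ½ · 9 · 14 = 63.

63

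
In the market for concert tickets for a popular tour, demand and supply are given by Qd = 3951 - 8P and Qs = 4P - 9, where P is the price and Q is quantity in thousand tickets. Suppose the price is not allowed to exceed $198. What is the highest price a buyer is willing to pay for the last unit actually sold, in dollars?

Equilibrium: 3951 - 8P = 4P - 9, so 3960 = 12P and P* = 330, Q* = 1311.
Because the ceiling (198) lies below the market-clearing price, it is binding.
At P = 198: Qd = 3951 - 8·198 = 2367 and Qs = 4·198 - 9 = 783.
Only 783 units reach the market. On the demand curve, the marginal buyer's willingness to pay at Q = 783 is (3951 - 783)/8 = 396.

396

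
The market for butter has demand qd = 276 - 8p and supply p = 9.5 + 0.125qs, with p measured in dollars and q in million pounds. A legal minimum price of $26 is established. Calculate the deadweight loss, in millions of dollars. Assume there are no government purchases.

Rearranging supply gives qs = 8p - 76. In a free market, 276 - 8p = 8p - 76 gives the equilibrium p* = 22, q* = 100.
The floor of 26 is above the equilibrium price 22, so it binds.
At p = 26: qd = 276 - 8·26 = 68 and qs = 8·26 - 76 = 132.
Quantity traded falls to 68. At q = 68 the demand price is (276 - 68)/8 = 26 and the supply price is (76 + 68)/8 = 18.
Deadweight loss = ½ · (26 - 18) · (100 - 68) = ½ · 8 · 32 = 128.

128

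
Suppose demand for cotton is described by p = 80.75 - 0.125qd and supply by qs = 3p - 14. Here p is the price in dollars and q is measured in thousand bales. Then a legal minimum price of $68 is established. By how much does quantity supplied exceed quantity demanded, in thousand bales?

88

Rearranging demand gives qd = 646 - 8p. Setting quantity demanded equal to quantity supplied, 646 - 8p = 3p - 14, gives p* = 60 and q* = 166.
Since 68 > 60, the floor is binding.
At p = 68: qd = 646 - 8·68 = 102 and qs = 3·68 - 14 = 190.
Surplus = qs - qd = 190 - 102 = 88.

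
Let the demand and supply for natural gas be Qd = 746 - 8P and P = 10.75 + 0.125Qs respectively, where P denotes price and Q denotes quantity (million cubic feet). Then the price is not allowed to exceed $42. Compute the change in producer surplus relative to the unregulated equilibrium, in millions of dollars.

-2900

Rearranging supply gives Qs = 8P - 86. Setting quantity demanded equal to quantity supplied, 746 - 8P = 8P - 86, gives P* = 52 and Q* = 330.
The ceiling of 42 is below the equilibrium price 52, so it binds.
At P = 42: Qd = 746 - 8·42 = 410 and Qs = 8·42 - 86 = 250.
Producer surplus without the control is ½ · (52 - 10.75) · 330 = 6806.25.
With the ceiling, producers sell 250 units at 42, so PS = ½ · (42 - 10.75) · 250 = 3906.25.
Change in producer surplus = 3906.25 - 6806.25 = -2900.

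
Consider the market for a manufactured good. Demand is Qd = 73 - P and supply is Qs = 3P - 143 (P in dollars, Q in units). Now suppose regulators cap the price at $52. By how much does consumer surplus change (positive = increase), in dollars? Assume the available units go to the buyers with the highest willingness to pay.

8

Without the control the market clears where 73 - P = 3P - 143, i.e. P* = 54 and Q* = 19.
The ceiling of 52 is below the equilibrium price 54, so it binds.
At P = 52: Qd = 73 - 52 = 21 and Qs = 3·52 - 143 = 13.
Consumer surplus without the control is ½ · (73 - 54) · 19 = 180.5.
With the ceiling, 13 units are sold at 52 (assume they go to the highest-value buyers). The demand price at Q = 13 is 60, so CS = ½ · [(73 - 52) + (60 - 52)] · 13 = 188.5.
Change in consumer surplus = 188.5 - 180.5 = 8.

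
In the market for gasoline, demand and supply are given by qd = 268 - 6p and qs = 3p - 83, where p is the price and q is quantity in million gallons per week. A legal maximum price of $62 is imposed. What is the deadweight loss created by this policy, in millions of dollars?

0

Without the control the market clears where 268 - 6p = 3p - 83, i.e. p* = 39 and q* = 34.
The ceiling of 62 is above the equilibrium price 39, so it is not binding; the market clears at p* = 39, q* = 34.
Since the control does not bind, no trades are prevented and deadweight loss is zero.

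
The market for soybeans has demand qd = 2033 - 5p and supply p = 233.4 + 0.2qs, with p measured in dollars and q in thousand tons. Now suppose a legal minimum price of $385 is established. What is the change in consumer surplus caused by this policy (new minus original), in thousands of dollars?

Rearranging supply gives qs = 5p - 1167. Equilibrium: 2033 - 5p = 5p - 1167, so 3200 = 10p and p* = 320, q* = 433.
The floor of 385 is above the equilibrium price 320, so it binds.
At p = 385: qd = 2033 - 5·385 = 108 and qs = 5·385 - 1167 = 758.
Consumer surplus without the control is ½ · (406.6 - 320) · 433 = 18748.9.
With the floor, consumers buy 108 units at 385, so CS = ½ · (406.6 - 385) · 108 = 1166.4.
Change in consumer surplus = 1166.4 - 18748.9 = -17582.5.

-17582.5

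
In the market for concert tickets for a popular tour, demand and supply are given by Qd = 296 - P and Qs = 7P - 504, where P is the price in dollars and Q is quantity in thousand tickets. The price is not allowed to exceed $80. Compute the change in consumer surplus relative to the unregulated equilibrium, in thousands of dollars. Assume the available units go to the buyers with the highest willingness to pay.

-8680

Without the control the market clears where 296 - P = 7P - 504, i.e. P* = 100 and Q* = 196.
Because the ceiling (80) lies below the market-clearing price, it is binding.
At P = 80: Qd = 296 - 80 = 216 and Qs = 7·80 - 504 = 56.
Consumer surplus without the control is ½ · (296 - 100) · 196 = 19208.
With the ceiling, 56 units are sold at 80 (assume they go to the highest-value buyers). The demand price at Q = 56 is 240, so CS = ½ · [(296 - 80) + (240 - 80)] · 56 = 10528.
Change in consumer surplus = 10528 - 19208 = -8680.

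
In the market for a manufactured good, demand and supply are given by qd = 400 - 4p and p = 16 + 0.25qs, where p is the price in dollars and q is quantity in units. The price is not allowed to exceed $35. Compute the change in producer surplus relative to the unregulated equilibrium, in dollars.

Rearranging supply gives qs = 4p - 64. Without the control the market clears where 400 - 4p = 4p - 64, i.e. p* = 58 and q* = 168.
Since 35 < 58, the ceiling is binding.
At p = 35: qd = 400 - 4·35 = 260 and qs = 4·35 - 64 = 76.
Producer surplus without the control is ½ · (58 - 16) · 168 = 3528.
With the ceiling, producers sell 76 units at 35, so PS = ½ · (35 - 16) · 76 = 722.
Change in producer surplus = 722 - 3528 = -2806.

-2806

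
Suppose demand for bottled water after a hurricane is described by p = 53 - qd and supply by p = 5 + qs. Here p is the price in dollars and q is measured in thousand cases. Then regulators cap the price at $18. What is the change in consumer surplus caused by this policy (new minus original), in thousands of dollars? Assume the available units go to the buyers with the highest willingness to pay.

82.5

Rearranging demand gives qd = 53 - p; rearranging supply gives qs = p - 5. Without the control the market clears where 53 - p = p - 5, i.e. p* = 29 and q* = 24.
Because the ceiling (18) lies below the market-clearing price, it is binding.
At p = 18: qd = 53 - 18 = 35 and qs = 18 - 5 = 13.
Consumer surplus without the control is ½ · (53 - 29) · 24 = 288.
With the ceiling, 13 units are sold at 18 (assume they go to the highest-value buyers). The demand price at q = 13 is 40, so CS = ½ · [(53 - 18) + (40 - 18)] · 13 = 370.5.
Change in consumer surplus = 370.5 - 288 = 82.5.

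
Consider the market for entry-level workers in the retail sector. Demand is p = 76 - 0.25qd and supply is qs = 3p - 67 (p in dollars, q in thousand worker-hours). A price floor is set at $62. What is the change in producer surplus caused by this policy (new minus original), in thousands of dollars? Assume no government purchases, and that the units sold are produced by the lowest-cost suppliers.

Rearranging demand gives qd = 304 - 4p. Setting quantity demanded equal to quantity supplied, 304 - 4p = 3p - 67, gives p* = 53 and q* = 92.
Since 62 > 53, the floor is binding.
At p = 62: qd = 304 - 4·62 = 56 and qs = 3·62 - 67 = 119.
Producer surplus without the control is ½ · (53 - 67/3) · 92 = 4232/3.
With the floor, 56 units are sold at 62. The supply price at q = 56 is 41, so PS = ½ · [(62 - 67/3) + (62 - 41)] · 56 = 5096/3.
Change in producer surplus = 5096/3 - 4232/3 = 288.

288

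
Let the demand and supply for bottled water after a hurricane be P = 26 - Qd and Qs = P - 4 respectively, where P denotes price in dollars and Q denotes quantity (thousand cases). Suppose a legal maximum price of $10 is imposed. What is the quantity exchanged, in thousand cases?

Rearranging demand gives Qd = 26 - P. Setting quantity demanded equal to quantity supplied, 26 - P = P - 4, gives P* = 15 and Q* = 11.
The ceiling of 10 is below the equilibrium price 15, so it binds.
At P = 10: Qd = 26 - 10 = 16 and Qs = 10 - 4 = 6.
The quantity actually transacted is the short side, supply: 6.

6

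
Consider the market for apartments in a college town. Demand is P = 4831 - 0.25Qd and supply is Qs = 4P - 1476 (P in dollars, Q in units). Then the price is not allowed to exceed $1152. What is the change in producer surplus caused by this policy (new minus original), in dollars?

-8728544

Rearranging demand gives Qd = 19324 - 4P. Without the control the market clears where 19324 - 4P = 4P - 1476, i.e. P* = 2600 and Q* = 8924.
Because the ceiling (1152) lies below the market-clearing price, it is binding.
At P = 1152: Qd = 19324 - 4·1152 = 14716 and Qs = 4·1152 - 1476 = 3132.
Producer surplus without the control is ½ · (2600 - 369) · 8924 = 9954722.
With the ceiling, producers sell 3132 units at 1152, so PS = ½ · (1152 - 369) · 3132 = 1226178.
Change in producer surplus = 1226178 - 9954722 = -8728544.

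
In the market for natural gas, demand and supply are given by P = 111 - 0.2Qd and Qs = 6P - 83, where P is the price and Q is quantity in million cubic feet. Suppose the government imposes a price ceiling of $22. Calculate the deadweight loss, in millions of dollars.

Rearranging demand gives Qd = 555 - 5P. Setting quantity demanded equal to quantity supplied, 555 - 5P = 6P - 83, gives P* = 58 and Q* = 265.
Since 22 < 58, the ceiling is binding.
At P = 22: Qd = 555 - 5·22 = 445 and Qs = 6·22 - 83 = 49.
Quantity traded falls to 49. At Q = 49 the demand price is (555 - 49)/5 = 101.2 and the supply price is (83 + 49)/6 = 22.
Deadweight loss = ½ · (101.2 - 22) · (265 - 49) = ½ · 79.2 · 216 = 8553.6.

8553.6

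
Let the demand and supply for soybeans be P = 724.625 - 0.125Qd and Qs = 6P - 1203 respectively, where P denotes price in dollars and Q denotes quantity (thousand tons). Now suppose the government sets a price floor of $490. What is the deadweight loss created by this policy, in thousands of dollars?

Rearranging demand gives Qd = 5797 - 8P. Without the control the market clears where 5797 - 8P = 6P - 1203, i.e. P* = 500 and Q* = 1797.
Since 490 is below P* = 500, the floor does not bind and the free-market outcome prevails.
Since the control does not bind, no trades are prevented and deadweight loss is zero.

0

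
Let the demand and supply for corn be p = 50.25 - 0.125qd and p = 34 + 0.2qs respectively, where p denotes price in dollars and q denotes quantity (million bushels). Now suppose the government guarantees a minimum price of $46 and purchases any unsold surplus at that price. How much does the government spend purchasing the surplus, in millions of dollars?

Rearranging demand gives qd = 402 - 8p; rearranging supply gives qs = 5p - 170. Setting quantity demanded equal to quantity supplied, 402 - 8p = 5p - 170, gives p* = 44 and q* = 50.
Because the floor (46) lies above the market-clearing price, it is binding.
At p = 46: qd = 402 - 8·46 = 34 and qs = 5·46 - 170 = 60.
Surplus = qs - qd = 26.
Government expenditure = surplus × support price = 26 × 46 = 1196.

1196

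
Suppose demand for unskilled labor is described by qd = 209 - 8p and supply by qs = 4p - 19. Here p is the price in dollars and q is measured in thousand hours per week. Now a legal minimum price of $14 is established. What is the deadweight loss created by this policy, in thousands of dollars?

Equilibrium: 209 - 8p = 4p - 19, so 228 = 12p and p* = 19, q* = 57.
The floor of 14 is below the equilibrium price 19, so it is not binding; the market clears at p* = 19, q* = 57.
Since the control does not bind, no trades are prevented and deadweight loss is zero.

0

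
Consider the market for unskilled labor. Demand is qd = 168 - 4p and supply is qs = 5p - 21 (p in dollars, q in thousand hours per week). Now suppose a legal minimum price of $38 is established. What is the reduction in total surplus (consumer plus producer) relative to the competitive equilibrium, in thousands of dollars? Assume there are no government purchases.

1040.4

Without the control the market clears where 168 - 4p = 5p - 21, i.e. p* = 21 and q* = 84.
The floor of 38 is above the equilibrium price 21, so it binds.
At p = 38: qd = 168 - 4·38 = 16 and qs = 5·38 - 21 = 169.
Quantity traded falls to 16. At q = 16 the demand price is (168 - 16)/4 = 38 and the supply price is (21 + 16)/5 = 7.4.
Deadweight loss = ½ · (38 - 7.4) · (84 - 16) = ½ · 30.6 · 68 = 1040.4.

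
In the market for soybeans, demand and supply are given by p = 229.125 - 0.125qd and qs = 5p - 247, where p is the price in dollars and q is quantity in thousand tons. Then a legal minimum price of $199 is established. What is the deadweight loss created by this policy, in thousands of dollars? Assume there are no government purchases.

15818.4

Rearranging demand gives qd = 1833 - 8p. In a free market, 1833 - 8p = 5p - 247 gives the equilibrium p* = 160, q* = 553.
The floor of 199 is above the equilibrium price 160, so it binds.
At p = 199: qd = 1833 - 8·199 = 241 and qs = 5·199 - 247 = 748.
Quantity traded falls to 241. At q = 241 the demand price is (1833 - 241)/8 = 199 and the supply price is (247 + 241)/5 = 97.6.
Deadweight loss = ½ · (199 - 97.6) · (553 - 241) = ½ · 101.4 · 312 = 15818.4.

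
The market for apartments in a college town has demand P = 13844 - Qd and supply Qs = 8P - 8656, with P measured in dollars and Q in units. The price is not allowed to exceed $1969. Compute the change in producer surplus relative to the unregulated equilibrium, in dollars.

Rearranging demand gives Qd = 13844 - P. Equilibrium: 13844 - P = 8P - 8656, so 22500 = 9P and P* = 2500, Q* = 11344.
Since 1969 < 2500, the ceiling is binding.
At P = 1969: Qd = 13844 - 1969 = 11875 and Qs = 8·1969 - 8656 = 7096.
Producer surplus without the control is ½ · (2500 - 1082) · 11344 = 8042896.
With the ceiling, producers sell 7096 units at 1969, so PS = ½ · (1969 - 1082) · 7096 = 3147076.
Change in producer surplus = 3147076 - 8042896 = -4895820.

-4895820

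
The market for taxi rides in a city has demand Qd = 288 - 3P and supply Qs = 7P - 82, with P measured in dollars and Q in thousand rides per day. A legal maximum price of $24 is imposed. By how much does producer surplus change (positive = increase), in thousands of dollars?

-1709.5

Without the control the market clears where 288 - 3P = 7P - 82, i.e. P* = 37 and Q* = 177.
Because the ceiling (24) lies below the market-clearing price, it is binding.
At P = 24: Qd = 288 - 3·24 = 216 and Qs = 7·24 - 82 = 86.
Producer surplus without the control is ½ · (37 - 82/7) · 177 = 31329/14.
With the ceiling, producers sell 86 units at 24, so PS = ½ · (24 - 82/7) · 86 = 3698/7.
Change in producer surplus = 3698/7 - 31329/14 = -1709.5.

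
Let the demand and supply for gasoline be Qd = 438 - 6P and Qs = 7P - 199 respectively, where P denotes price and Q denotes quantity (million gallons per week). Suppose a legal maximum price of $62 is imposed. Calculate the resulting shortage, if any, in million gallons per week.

In a free market, 438 - 6P = 7P - 199 gives the equilibrium P* = 49, Q* = 144.
Since 62 is above P* = 49, the ceiling does not bind and the free-market outcome prevails.
Since the control does not bind, there is no shortage.

0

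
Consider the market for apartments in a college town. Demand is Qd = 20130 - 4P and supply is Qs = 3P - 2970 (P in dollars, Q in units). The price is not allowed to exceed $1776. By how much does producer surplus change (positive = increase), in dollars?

Equilibrium: 20130 - 4P = 3P - 2970, so 23100 = 7P and P* = 3300, Q* = 6930.
Since 1776 < 3300, the ceiling is binding.
At P = 1776: Qd = 20130 - 4·1776 = 13026 and Qs = 3·1776 - 2970 = 2358.
Producer surplus without the control is ½ · (3300 - 990) · 6930 = 8004150.
With the ceiling, producers sell 2358 units at 1776, so PS = ½ · (1776 - 990) · 2358 = 926694.
Change in producer surplus = 926694 - 8004150 = -7077456.

-7077456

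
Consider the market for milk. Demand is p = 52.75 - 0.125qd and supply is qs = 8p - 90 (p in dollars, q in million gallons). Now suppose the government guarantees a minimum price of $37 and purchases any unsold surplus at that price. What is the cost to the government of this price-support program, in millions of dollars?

Rearranging demand gives qd = 422 - 8p. Without the control the market clears where 422 - 8p = 8p - 90, i.e. p* = 32 and q* = 166.
Since 37 > 32, the floor is binding.
At p = 37: qd = 422 - 8·37 = 126 and qs = 8·37 - 90 = 206.
Surplus = qs - qd = 80.
Government expenditure = surplus × support price = 80 × 37 = 2960.

2960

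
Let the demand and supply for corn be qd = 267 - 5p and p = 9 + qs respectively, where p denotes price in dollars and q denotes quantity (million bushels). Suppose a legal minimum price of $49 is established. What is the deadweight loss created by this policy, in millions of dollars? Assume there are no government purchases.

Rearranging supply gives qs = p - 9. Without the control the market clears where 267 - 5p = p - 9, i.e. p* = 46 and q* = 37.
Because the floor (49) lies above the market-clearing price, it is binding.
At p = 49: qd = 267 - 5·49 = 22 and qs = 49 - 9 = 40.
Quantity traded falls to 22. At q = 22 the demand price is (267 - 22)/5 = 49 and the supply price is 9 + 22 = 31.
Deadweight loss = ½ · (49 - 31) · (37 - 22) = ½ · 18 · 15 = 135.

135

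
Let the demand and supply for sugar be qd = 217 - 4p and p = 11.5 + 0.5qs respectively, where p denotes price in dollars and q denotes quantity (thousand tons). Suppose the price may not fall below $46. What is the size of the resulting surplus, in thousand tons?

Rearranging supply gives qs = 2p - 23. Without the control the market clears where 217 - 4p = 2p - 23, i.e. p* = 40 and q* = 57.
Because the floor (46) lies above the market-clearing price, it is binding.
At p = 46: qd = 217 - 4·46 = 33 and qs = 2·46 - 23 = 69.
Surplus = qs - qd = 69 - 33 = 36.

36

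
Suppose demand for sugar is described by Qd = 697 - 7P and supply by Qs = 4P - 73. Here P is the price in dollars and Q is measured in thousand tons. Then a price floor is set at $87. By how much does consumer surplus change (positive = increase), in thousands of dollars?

-2507.5

Without the control the market clears where 697 - 7P = 4P - 73, i.e. P* = 70 and Q* = 207.
Since 87 > 70, the floor is binding.
At P = 87: Qd = 697 - 7·87 = 88 and Qs = 4·87 - 73 = 275.
Consumer surplus without the control is ½ · (697/7 - 70) · 207 = 42849/14.
With the floor, consumers buy 88 units at 87, so CS = ½ · (697/7 - 87) · 88 = 3872/7.
Change in consumer surplus = 3872/7 - 42849/14 = -2507.5.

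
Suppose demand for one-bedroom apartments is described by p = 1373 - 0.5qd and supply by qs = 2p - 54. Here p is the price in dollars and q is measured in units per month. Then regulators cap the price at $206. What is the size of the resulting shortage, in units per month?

Rearranging demand gives qd = 2746 - 2p. In a free market, 2746 - 2p = 2p - 54 gives the equilibrium p* = 700, q* = 1346.
Because the ceiling (206) lies below the market-clearing price, it is binding.
At p = 206: qd = 2746 - 2·206 = 2334 and qs = 2·206 - 54 = 358.
Shortage = qd - qs = 2334 - 358 = 1976.

1976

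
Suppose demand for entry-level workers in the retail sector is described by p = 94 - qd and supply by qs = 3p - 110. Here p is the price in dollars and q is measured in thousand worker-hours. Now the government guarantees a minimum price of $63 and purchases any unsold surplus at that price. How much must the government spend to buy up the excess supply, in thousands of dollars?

Rearranging demand gives qd = 94 - p. Equilibrium: 94 - p = 3p - 110, so 204 = 4p and p* = 51, q* = 43.
The floor of 63 is above the equilibrium price 51, so it binds.
At p = 63: qd = 94 - 63 = 31 and qs = 3·63 - 110 = 79.
Surplus = qs - qd = 48.
Government expenditure = surplus × support price = 48 × 63 = 3024.

3024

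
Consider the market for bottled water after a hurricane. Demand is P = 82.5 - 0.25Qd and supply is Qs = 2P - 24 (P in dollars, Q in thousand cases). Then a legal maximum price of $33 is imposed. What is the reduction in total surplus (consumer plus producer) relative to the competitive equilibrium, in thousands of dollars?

Rearranging demand gives Qd = 330 - 4P. Equilibrium: 330 - 4P = 2P - 24, so 354 = 6P and P* = 59, Q* = 94.
Since 33 < 59, the ceiling is binding.
At P = 33: Qd = 330 - 4·33 = 198 and Qs = 2·33 - 24 = 42.
Quantity traded falls to 42. At Q = 42 the demand price is (330 - 42)/4 = 72 and the supply price is (24 + 42)/2 = 33.
Deadweight loss = ½ · (72 - 33) · (94 - 42) = ½ · 39 · 52 = 1014.

1014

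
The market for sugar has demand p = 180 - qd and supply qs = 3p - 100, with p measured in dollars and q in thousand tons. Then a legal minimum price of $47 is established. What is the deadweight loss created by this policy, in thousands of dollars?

0

Rearranging demand gives qd = 180 - p. Without the control the market clears where 180 - p = 3p - 100, i.e. p* = 70 and q* = 110.
Since 47 is below p* = 70, the floor does not bind and the free-market outcome prevails.
Since the control does not bind, no trades are prevented and deadweight loss is zero.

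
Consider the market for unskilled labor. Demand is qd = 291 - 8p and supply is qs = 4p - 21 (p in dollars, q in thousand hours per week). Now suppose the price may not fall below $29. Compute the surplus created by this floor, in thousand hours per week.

36

Without the control the market clears where 291 - 8p = 4p - 21, i.e. p* = 26 and q* = 83.
Because the floor (29) lies above the market-clearing price, it is binding.
At p = 29: qd = 291 - 8·29 = 59 and qs = 4·29 - 21 = 95.
Surplus = qs - qd = 95 - 59 = 36.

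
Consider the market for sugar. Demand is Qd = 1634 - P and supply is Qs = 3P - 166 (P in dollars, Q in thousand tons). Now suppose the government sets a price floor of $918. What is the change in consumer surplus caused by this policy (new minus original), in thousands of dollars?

In a free market, 1634 - P = 3P - 166 gives the equilibrium P* = 450, Q* = 1184.
The floor of 918 is above the equilibrium price 450, so it binds.
At P = 918: Qd = 1634 - 918 = 716 and Qs = 3·918 - 166 = 2588.
Consumer surplus without the control is ½ · (1634 - 450) · 1184 = 700928.
With the floor, consumers buy 716 units at 918, so CS = ½ · (1634 - 918) · 716 = 256328.
Change in consumer surplus = 256328 - 700928 = -444600.

-444600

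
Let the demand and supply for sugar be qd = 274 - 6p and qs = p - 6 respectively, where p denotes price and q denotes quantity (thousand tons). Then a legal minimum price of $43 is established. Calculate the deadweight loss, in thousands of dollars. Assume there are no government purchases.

189

Equilibrium: 274 - 6p = p - 6, so 280 = 7p and p* = 40, q* = 34.
Because the floor (43) lies above the market-clearing price, it is binding.
At p = 43: qd = 274 - 6·43 = 16 and qs = 43 - 6 = 37.
Quantity traded falls to 16. At q = 16 the demand price is (274 - 16)/6 = 43 and the supply price is 6 + 16 = 22.
Deadweight loss = ½ · (43 - 22) · (34 - 16) = ½ · 21 · 18 = 189.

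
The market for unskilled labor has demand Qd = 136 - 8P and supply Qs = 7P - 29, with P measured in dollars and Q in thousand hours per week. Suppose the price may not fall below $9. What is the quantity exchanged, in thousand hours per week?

48

Setting quantity demanded equal to quantity supplied, 136 - 8P = 7P - 29, gives P* = 11 and Q* = 48.
The floor of 9 is below the equilibrium price 11, so it is not binding; the market clears at P* = 11, Q* = 48.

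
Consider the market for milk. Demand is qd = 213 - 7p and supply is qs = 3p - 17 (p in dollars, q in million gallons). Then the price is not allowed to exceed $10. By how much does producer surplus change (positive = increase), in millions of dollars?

Setting quantity demanded equal to quantity supplied, 213 - 7p = 3p - 17, gives p* = 23 and q* = 52.
Because the ceiling (10) lies below the market-clearing price, it is binding.
At p = 10: qd = 213 - 7·10 = 143 and qs = 3·10 - 17 = 13.
Producer surplus without the control is ½ · (23 - 17/3) · 52 = 1352/3.
With the ceiling, producers sell 13 units at 10, so PS = ½ · (10 - 17/3) · 13 = 169/6.
Change in producer surplus = 169/6 - 1352/3 = -422.5.

-422.5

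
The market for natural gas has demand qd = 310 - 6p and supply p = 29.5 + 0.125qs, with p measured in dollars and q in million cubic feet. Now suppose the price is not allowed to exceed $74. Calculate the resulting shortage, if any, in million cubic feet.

0

Rearranging supply gives qs = 8p - 236. Equilibrium: 310 - 6p = 8p - 236, so 546 = 14p and p* = 39, q* = 76.
The ceiling of 74 is above the equilibrium price 39, so it is not binding; the market clears at p* = 39, q* = 76.
Since the control does not bind, there is no shortage.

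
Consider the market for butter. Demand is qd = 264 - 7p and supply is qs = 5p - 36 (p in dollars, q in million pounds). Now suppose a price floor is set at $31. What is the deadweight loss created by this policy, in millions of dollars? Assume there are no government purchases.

302.4

Without the control the market clears where 264 - 7p = 5p - 36, i.e. p* = 25 and q* = 89.
Because the floor (31) lies above the market-clearing price, it is binding.
At p = 31: qd = 264 - 7·31 = 47 and qs = 5·31 - 36 = 119.
Quantity traded falls to 47. At q = 47 the demand price is (264 - 47)/7 = 31 and the supply price is (36 + 47)/5 = 16.6.
Deadweight loss = ½ · (31 - 16.6) · (89 - 47) = ½ · 14.4 · 42 = 302.4.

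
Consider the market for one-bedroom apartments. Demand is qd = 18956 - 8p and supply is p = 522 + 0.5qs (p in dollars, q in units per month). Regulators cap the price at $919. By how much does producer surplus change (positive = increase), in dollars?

-2026875

Rearranging supply gives qs = 2p - 1044. Setting quantity demanded equal to quantity supplied, 18956 - 8p = 2p - 1044, gives p* = 2000 and q* = 2956.
Since 919 < 2000, the ceiling is binding.
At p = 919: qd = 18956 - 8·919 = 11604 and qs = 2·919 - 1044 = 794.
Producer surplus without the control is ½ · (2000 - 522) · 2956 = 2184484.
With the ceiling, producers sell 794 units at 919, so PS = ½ · (919 - 522) · 794 = 157609.
Change in producer surplus = 157609 - 2184484 = -2026875.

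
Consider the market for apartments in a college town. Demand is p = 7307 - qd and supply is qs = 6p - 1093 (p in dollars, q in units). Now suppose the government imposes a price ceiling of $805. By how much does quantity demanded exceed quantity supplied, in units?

Rearranging demand gives qd = 7307 - p. In a free market, 7307 - p = 6p - 1093 gives the equilibrium p* = 1200, q* = 6107.
Because the ceiling (805) lies below the market-clearing price, it is binding.
At p = 805: qd = 7307 - 805 = 6502 and qs = 6·805 - 1093 = 3737.
Shortage = qd - qs = 6502 - 3737 = 2765.

2765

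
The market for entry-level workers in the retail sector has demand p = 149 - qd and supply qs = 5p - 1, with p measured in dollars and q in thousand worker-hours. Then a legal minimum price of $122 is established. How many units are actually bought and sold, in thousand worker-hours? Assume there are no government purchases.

Rearranging demand gives qd = 149 - p. Setting quantity demanded equal to quantity supplied, 149 - p = 5p - 1, gives p* = 25 and q* = 124.
The floor of 122 is above the equilibrium price 25, so it binds.
At p = 122: qd = 149 - 122 = 27 and qs = 5·122 - 1 = 609.
The quantity actually transacted is the short side, demand: 27.

27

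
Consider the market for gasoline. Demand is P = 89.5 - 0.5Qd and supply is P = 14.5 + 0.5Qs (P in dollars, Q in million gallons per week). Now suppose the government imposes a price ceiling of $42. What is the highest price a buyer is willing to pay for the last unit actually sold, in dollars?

Rearranging demand gives Qd = 179 - 2P; rearranging supply gives Qs = 2P - 29. Equilibrium: 179 - 2P = 2P - 29, so 208 = 4P and P* = 52, Q* = 75.
Because the ceiling (42) lies below the market-clearing price, it is binding.
At P = 42: Qd = 179 - 2·42 = 95 and Qs = 2·42 - 29 = 55.
Only 55 units reach the market. On the demand curve, the marginal buyer's willingness to pay at Q = 55 is (179 - 55)/2 = 62.

62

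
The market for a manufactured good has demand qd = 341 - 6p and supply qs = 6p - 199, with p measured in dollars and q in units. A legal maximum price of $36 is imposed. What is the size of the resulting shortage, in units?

108

In a free market, 341 - 6p = 6p - 199 gives the equilibrium p* = 45, q* = 71.
Because the ceiling (36) lies below the market-clearing price, it is binding.
At p = 36: qd = 341 - 6·36 = 125 and qs = 6·36 - 199 = 17.
Shortage = qd - qs = 125 - 17 = 108.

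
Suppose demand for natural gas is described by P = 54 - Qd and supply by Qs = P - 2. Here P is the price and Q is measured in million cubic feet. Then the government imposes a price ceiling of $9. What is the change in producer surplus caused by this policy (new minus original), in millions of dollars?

Rearranging demand gives Qd = 54 - P. In a free market, 54 - P = P - 2 gives the equilibrium P* = 28, Q* = 26.
Because the ceiling (9) lies below the market-clearing price, it is binding.
At P = 9: Qd = 54 - 9 = 45 and Qs = 9 - 2 = 7.
Producer surplus without the control is ½ · (28 - 2) · 26 = 338.
With the ceiling, producers sell 7 units at 9, so PS = ½ · (9 - 2) · 7 = 24.5.
Change in producer surplus = 24.5 - 338 = -313.5.

-313.5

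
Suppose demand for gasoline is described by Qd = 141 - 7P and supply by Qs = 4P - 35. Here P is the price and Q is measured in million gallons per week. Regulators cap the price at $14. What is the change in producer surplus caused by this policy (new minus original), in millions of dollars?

Equilibrium: 141 - 7P = 4P - 35, so 176 = 11P and P* = 16, Q* = 29.
Because the ceiling (14) lies below the market-clearing price, it is binding.
At P = 14: Qd = 141 - 7·14 = 43 and Qs = 4·14 - 35 = 21.
Producer surplus without the control is ½ · (16 - 8.75) · 29 = 105.125.
With the ceiling, producers sell 21 units at 14, so PS = ½ · (14 - 8.75) · 21 = 55.125.
Change in producer surplus = 55.125 - 105.125 = -50.

-50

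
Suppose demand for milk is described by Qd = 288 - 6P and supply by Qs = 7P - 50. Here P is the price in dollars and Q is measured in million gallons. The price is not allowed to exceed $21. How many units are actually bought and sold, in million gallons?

97

In a free market, 288 - 6P = 7P - 50 gives the equilibrium P* = 26, Q* = 132.
Because the ceiling (21) lies below the market-clearing price, it is binding.
At P = 21: Qd = 288 - 6·21 = 162 and Qs = 7·21 - 50 = 97.
The quantity actually transacted is the short side, supply: 97.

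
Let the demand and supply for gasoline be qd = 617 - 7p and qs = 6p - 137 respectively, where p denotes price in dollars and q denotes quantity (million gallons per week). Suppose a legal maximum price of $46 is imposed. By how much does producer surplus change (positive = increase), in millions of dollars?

Setting quantity demanded equal to quantity supplied, 617 - 7p = 6p - 137, gives p* = 58 and q* = 211.
Because the ceiling (46) lies below the market-clearing price, it is binding.
At p = 46: qd = 617 - 7·46 = 295 and qs = 6·46 - 137 = 139.
Producer surplus without the control is ½ · (58 - 137/6) · 211 = 44521/12.
With the ceiling, producers sell 139 units at 46, so PS = ½ · (46 - 137/6) · 139 = 19321/12.
Change in producer surplus = 19321/12 - 44521/12 = -2100.

-2100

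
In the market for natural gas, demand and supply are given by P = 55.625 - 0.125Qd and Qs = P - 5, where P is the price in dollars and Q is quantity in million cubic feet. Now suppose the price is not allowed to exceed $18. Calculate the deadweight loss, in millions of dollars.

Rearranging demand gives Qd = 445 - 8P. Setting quantity demanded equal to quantity supplied, 445 - 8P = P - 5, gives P* = 50 and Q* = 45.
The ceiling of 18 is below the equilibrium price 50, so it binds.
At P = 18: Qd = 445 - 8·18 = 301 and Qs = 18 - 5 = 13.
Quantity traded falls to 13. At Q = 13 the demand price is (445 - 13)/8 = 54 and the supply price is 5 + 13 = 18.
Deadweight loss = ½ · (54 - 18) · (45 - 13) = ½ · 36 · 32 = 576.

576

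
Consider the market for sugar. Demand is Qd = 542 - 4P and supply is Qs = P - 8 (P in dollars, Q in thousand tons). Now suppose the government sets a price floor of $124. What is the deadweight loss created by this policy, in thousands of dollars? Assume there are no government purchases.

In a free market, 542 - 4P = P - 8 gives the equilibrium P* = 110, Q* = 102.
Since 124 > 110, the floor is binding.
At P = 124: Qd = 542 - 4·124 = 46 and Qs = 124 - 8 = 116.
Quantity traded falls to 46. At Q = 46 the demand price is (542 - 46)/4 = 124 and the supply price is 8 + 46 = 54.
Deadweight loss = ½ · (124 - 54) · (102 - 46) = ½ · 70 · 56 = 1960.

1960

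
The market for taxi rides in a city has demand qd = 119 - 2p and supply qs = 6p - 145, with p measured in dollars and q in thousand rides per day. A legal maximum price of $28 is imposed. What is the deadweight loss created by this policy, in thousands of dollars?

300

Setting quantity demanded equal to quantity supplied, 119 - 2p = 6p - 145, gives p* = 33 and q* = 53.
Since 28 < 33, the ceiling is binding.
At p = 28: qd = 119 - 2·28 = 63 and qs = 6·28 - 145 = 23.
Quantity traded falls to 23. At q = 23 the demand price is (119 - 23)/2 = 48 and the supply price is (145 + 23)/6 = 28.
Deadweight loss = ½ · (48 - 28) · (53 - 23) = ½ · 20 · 30 = 300.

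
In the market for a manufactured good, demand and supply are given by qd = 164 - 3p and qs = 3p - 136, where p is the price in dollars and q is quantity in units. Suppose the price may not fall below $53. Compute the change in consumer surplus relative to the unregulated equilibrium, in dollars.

Without the control the market clears where 164 - 3p = 3p - 136, i.e. p* = 50 and q* = 14.
Since 53 > 50, the floor is binding.
At p = 53: qd = 164 - 3·53 = 5 and qs = 3·53 - 136 = 23.
Consumer surplus without the control is ½ · (164/3 - 50) · 14 = 98/3.
With the floor, consumers buy 5 units at 53, so CS = ½ · (164/3 - 53) · 5 = 25/6.
Change in consumer surplus = 25/6 - 98/3 = -28.5.

-28.5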